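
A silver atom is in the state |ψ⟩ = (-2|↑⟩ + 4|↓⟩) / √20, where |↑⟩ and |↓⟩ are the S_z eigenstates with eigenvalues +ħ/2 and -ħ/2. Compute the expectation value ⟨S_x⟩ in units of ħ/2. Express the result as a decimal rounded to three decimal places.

⟨σ_x⟩ = 2 Re(a* b)/(|a|²+|b|²) with a = -2, b = 4.
a* b = -8, so ⟨σ_x⟩ = -16/20.
⟨S_x⟩ = (ħ/2)·⟨σ_x⟩.

-0.800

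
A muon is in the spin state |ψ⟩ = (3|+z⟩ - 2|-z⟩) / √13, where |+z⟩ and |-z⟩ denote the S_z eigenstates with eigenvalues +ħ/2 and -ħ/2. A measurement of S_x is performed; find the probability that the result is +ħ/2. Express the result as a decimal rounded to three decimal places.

0.038

|+x⟩ = (|+z⟩ + |-z⟩)/√2, so ⟨+x|ψ⟩ = (1) / (√2·√13).
P = |1|² / 26 = 1/26.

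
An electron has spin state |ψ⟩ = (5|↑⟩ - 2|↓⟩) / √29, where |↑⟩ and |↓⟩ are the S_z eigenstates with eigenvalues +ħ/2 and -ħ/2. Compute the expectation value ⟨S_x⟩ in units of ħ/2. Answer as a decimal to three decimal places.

-0.690

⟨σ_x⟩ = 2 Re(a* b)/(|a|²+|b|²) with a = 5, b = -2.
a* b = -10, so ⟨σ_x⟩ = -20/29.
⟨S_x⟩ = (ħ/2)·⟨σ_x⟩.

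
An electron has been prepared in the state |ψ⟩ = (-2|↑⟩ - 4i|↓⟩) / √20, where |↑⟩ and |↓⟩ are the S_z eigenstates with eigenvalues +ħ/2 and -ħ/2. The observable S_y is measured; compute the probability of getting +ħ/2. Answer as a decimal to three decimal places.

|+y⟩ = (|↑⟩ + i|↓⟩)/√2, so ⟨+y|ψ⟩ = (-6) / (√2·√20).
P = |-6|² / 40 = 36/40.

0.900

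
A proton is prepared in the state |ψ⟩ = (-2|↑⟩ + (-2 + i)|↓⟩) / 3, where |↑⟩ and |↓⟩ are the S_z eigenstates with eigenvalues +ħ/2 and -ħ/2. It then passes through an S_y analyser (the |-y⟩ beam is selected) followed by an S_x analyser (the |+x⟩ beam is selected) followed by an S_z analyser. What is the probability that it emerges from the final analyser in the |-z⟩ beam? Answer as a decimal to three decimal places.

0.181

First analyser (S_y): P(|-y⟩) = |⟨-y|ψ⟩|² = 13/18.
After stage 1 the state is |-y⟩; P(|+x⟩) = |⟨+x|-y⟩|² = 1/2.
After stage 2 the state is |+x⟩; P(|-z⟩) = |⟨-z|+x⟩|² = 1/2.
Joint probability = 13/18 × 1/2 × 1/2 = 0.181.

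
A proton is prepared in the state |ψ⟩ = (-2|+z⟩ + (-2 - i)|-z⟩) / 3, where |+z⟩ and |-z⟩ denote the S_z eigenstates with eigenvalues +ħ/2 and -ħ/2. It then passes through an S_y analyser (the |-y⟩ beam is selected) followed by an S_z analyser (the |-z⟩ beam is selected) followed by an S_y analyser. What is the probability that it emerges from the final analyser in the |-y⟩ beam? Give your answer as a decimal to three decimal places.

First analyser (S_y): P(|-y⟩) = |⟨-y|ψ⟩|² = 5/18.
After stage 1 the state is |-y⟩; P(|-z⟩) = |⟨-z|-y⟩|² = 1/2.
After stage 2 the state is |-z⟩; P(|-y⟩) = |⟨-y|-z⟩|² = 1/2.
Joint probability = 5/18 × 1/2 × 1/2 = 0.069.

0.069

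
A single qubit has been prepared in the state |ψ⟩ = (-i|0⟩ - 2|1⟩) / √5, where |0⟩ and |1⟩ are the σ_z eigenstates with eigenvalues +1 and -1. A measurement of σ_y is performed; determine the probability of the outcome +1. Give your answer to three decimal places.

0.100

|+y⟩ = (|0⟩ + i|1⟩)/√2, so ⟨+y|ψ⟩ = (i) / (√2·√5).
P = |i|² / 10 = 1/10.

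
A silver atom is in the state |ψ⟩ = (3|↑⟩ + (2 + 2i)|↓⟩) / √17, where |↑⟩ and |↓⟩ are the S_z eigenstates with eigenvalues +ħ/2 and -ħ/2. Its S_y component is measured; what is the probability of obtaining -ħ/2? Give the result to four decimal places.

|-y⟩ = (|↑⟩ - i|↓⟩)/√2, so ⟨-y|ψ⟩ = (1 + 2i) / (√2·√17).
P = |1 + 2i|² / 34 = 5/34.

0.1471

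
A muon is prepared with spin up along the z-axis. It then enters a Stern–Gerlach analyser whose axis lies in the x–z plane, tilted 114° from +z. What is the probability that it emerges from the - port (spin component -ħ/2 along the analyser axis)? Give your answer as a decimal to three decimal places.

0.703

For spin-½, the probability of finding spin-up along an axis at angle θ to the initial spin direction is cos²(θ/2); spin-down is sin²(θ/2).
θ = 114°, so P = sin²(57°) ≈ 0.703.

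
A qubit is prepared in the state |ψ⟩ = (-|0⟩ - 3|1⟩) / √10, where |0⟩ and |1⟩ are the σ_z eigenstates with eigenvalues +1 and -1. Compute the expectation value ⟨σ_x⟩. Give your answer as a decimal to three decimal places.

0.600

⟨σ_x⟩ = 2 Re(a* b)/(|a|²+|b|²) with a = -1, b = -3.
a* b = 3, so ⟨σ_x⟩ = 6/10.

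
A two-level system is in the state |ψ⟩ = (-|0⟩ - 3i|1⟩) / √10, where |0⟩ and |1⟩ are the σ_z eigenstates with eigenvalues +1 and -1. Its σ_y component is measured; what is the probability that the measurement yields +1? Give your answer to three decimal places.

|+y⟩ = (|0⟩ + i|1⟩)/√2, so ⟨+y|ψ⟩ = (-4) / (√2·√10).
P = |-4|² / 20 = 16/20.

0.800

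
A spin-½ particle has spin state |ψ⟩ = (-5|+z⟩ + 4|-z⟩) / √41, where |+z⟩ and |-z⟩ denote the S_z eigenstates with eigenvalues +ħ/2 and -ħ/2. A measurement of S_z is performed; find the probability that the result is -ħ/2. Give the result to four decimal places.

0.3902

The -ħ/2 outcome corresponds to |-z⟩. Its amplitude in |ψ⟩ is 4/√41.
P = |4|² / 41 = 16/41.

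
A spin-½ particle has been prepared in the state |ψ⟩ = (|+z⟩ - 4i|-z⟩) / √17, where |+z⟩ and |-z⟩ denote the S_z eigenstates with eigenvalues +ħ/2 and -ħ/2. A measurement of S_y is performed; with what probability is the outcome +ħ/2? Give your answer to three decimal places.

0.265

|+y⟩ = (|+z⟩ + i|-z⟩)/√2, so ⟨+y|ψ⟩ = (-3) / (√2·√17).
P = |-3|² / 34 = 9/34.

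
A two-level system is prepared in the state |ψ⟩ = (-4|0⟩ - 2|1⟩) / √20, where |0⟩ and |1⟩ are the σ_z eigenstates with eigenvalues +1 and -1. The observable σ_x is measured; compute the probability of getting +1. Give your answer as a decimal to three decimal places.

0.900

|+x⟩ = (|0⟩ + |1⟩)/√2, so ⟨+x|ψ⟩ = (-6) / (√2·√20).
P = |-6|² / 40 = 36/40.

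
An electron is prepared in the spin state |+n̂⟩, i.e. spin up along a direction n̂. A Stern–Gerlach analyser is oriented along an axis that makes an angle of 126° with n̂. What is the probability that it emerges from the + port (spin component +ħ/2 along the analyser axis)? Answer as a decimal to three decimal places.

For spin-½, the probability of finding spin-up along an axis at angle θ to the initial spin direction is cos²(θ/2); spin-down is sin²(θ/2).
θ = 126°, so P = cos²(63°) ≈ 0.206.

0.206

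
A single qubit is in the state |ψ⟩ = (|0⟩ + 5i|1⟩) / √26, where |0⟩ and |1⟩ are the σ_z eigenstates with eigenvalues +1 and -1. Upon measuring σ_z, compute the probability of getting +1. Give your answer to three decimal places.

The +1 outcome corresponds to |0⟩. Its amplitude in |ψ⟩ is 1/√26.
P = |1|² / 26 = 1/26.

0.038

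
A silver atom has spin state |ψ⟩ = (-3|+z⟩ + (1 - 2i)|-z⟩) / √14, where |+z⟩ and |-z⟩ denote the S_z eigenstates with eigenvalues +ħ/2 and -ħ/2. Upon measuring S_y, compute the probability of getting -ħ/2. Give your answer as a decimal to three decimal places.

0.071

|-y⟩ = (|+z⟩ - i|-z⟩)/√2, so ⟨-y|ψ⟩ = (-1 + i) / (√2·√14).
P = |-1 + i|² / 28 = 2/28.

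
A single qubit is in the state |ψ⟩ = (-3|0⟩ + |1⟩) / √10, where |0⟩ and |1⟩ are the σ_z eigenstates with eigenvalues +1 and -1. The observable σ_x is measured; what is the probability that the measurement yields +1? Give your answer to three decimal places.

|+x⟩ = (|0⟩ + |1⟩)/√2, so ⟨+x|ψ⟩ = (-2) / (√2·√10).
P = |-2|² / 20 = 4/20.

0.200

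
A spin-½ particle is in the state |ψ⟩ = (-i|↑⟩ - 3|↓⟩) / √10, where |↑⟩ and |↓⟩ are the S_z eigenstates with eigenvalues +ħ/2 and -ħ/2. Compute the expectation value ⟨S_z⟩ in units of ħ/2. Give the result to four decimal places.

⟨σ_z⟩ = |a|² - |b|² divided by |a|²+|b|², with a, b the |↑⟩, |↓⟩ amplitudes.
= (1 - 9)/10 = -8/10.
⟨S_z⟩ = (ħ/2)·⟨σ_z⟩.

-0.8000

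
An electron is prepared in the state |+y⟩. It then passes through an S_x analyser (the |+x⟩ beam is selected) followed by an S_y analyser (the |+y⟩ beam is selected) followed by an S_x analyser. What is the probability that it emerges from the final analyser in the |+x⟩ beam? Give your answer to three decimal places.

0.125

First analyser (S_x): from |+y⟩, P(|+x⟩) = 1/2.
After stage 1 the state is |+x⟩; P(|+y⟩) = |⟨+y|+x⟩|² = 1/2.
After stage 2 the state is |+y⟩; P(|+x⟩) = |⟨+x|+y⟩|² = 1/2.
Joint probability = 1/2 × 1/2 × 1/2 = 0.125.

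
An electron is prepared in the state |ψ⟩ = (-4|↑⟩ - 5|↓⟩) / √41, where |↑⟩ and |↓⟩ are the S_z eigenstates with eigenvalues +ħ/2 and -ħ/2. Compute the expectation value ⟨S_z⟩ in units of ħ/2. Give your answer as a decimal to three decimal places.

⟨σ_z⟩ = |a|² - |b|² divided by |a|²+|b|², with a, b the |↑⟩, |↓⟩ amplitudes.
= (16 - 25)/41 = -9/41.
⟨S_z⟩ = (ħ/2)·⟨σ_z⟩.

-0.220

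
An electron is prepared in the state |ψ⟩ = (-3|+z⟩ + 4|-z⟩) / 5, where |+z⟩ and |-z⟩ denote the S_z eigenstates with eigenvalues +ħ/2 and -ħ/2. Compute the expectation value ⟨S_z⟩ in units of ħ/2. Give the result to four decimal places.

-0.2800

⟨σ_z⟩ = |a|² - |b|² divided by |a|²+|b|², with a, b the |+z⟩, |-z⟩ amplitudes.
= (9 - 16)/25 = -7/25.
⟨S_z⟩ = (ħ/2)·⟨σ_z⟩.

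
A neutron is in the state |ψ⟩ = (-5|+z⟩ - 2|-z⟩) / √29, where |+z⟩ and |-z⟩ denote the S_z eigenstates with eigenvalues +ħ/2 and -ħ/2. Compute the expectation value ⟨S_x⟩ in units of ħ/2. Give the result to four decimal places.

0.6897

⟨σ_x⟩ = 2 Re(a* b)/(|a|²+|b|²) with a = -5, b = -2.
a* b = 10, so ⟨σ_x⟩ = 20/29.
⟨S_x⟩ = (ħ/2)·⟨σ_x⟩.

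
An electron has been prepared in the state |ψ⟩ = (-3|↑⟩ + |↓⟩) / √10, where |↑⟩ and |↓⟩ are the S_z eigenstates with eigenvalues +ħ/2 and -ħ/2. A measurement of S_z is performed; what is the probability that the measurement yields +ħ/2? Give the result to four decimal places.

0.9000

The +ħ/2 outcome corresponds to |↑⟩. Its amplitude in |ψ⟩ is -3/√10.
P = |-3|² / 10 = 9/10.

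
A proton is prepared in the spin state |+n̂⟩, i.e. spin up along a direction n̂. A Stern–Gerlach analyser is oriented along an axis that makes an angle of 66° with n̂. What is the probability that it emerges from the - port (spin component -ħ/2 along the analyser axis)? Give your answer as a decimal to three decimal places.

For spin-½, the probability of finding spin-up along an axis at angle θ to the initial spin direction is cos²(θ/2); spin-down is sin²(θ/2).
θ = 66°, so P = sin²(33°) ≈ 0.297.

0.297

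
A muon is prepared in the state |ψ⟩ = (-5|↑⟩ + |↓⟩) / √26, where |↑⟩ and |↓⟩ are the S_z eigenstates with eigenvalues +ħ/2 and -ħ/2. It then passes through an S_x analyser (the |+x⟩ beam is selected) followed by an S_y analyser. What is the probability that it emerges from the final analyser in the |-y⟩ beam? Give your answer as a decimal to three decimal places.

First analyser (S_x): P(|+x⟩) = |⟨+x|ψ⟩|² = 16/52.
After stage 1 the state is |+x⟩; P(|-y⟩) = |⟨-y|+x⟩|² = 1/2.
Joint probability = 16/52 × 1/2 = 0.154.

0.154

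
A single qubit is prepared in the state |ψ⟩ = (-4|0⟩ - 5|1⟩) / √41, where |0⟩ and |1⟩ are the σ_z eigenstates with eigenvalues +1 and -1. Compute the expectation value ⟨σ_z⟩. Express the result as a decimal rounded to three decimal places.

-0.220

⟨σ_z⟩ = |a|² - |b|² divided by |a|²+|b|², with a, b the |0⟩, |1⟩ amplitudes.
= (16 - 25)/41 = -9/41.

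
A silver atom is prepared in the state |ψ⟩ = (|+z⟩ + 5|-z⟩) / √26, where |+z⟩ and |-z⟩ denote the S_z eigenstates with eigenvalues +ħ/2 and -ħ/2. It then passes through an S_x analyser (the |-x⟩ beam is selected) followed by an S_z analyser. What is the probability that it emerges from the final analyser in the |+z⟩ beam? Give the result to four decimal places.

0.1538

First analyser (S_x): P(|-x⟩) = |⟨-x|ψ⟩|² = 16/52.
After stage 1 the state is |-x⟩; P(|+z⟩) = |⟨+z|-x⟩|² = 1/2.
Joint probability = 16/52 × 1/2 = 0.1538.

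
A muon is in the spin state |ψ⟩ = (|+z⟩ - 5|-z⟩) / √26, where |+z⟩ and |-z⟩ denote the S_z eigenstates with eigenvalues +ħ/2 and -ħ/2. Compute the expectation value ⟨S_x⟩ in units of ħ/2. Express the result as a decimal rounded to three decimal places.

-0.385

⟨σ_x⟩ = 2 Re(a* b)/(|a|²+|b|²) with a = 1, b = -5.
a* b = -5, so ⟨σ_x⟩ = -10/26.
⟨S_x⟩ = (ħ/2)·⟨σ_x⟩.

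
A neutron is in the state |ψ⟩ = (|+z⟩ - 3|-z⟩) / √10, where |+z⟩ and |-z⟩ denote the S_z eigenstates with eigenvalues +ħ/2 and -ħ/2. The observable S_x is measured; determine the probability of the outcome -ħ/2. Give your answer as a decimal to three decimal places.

|-x⟩ = (|+z⟩ - |-z⟩)/√2, so ⟨-x|ψ⟩ = (4) / (√2·√10).
P = |4|² / 20 = 16/20.

0.800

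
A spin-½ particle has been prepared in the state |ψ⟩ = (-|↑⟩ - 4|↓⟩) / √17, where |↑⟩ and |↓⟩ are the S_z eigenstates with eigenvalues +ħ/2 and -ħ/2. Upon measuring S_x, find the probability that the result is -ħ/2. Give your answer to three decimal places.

|-x⟩ = (|↑⟩ - |↓⟩)/√2, so ⟨-x|ψ⟩ = (3) / (√2·√17).
P = |3|² / 34 = 9/34.

0.265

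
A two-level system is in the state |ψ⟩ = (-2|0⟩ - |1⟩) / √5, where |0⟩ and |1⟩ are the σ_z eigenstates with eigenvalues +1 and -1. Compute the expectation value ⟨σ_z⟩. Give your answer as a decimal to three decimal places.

⟨σ_z⟩ = |a|² - |b|² divided by |a|²+|b|², with a, b the |0⟩, |1⟩ amplitudes.
= (4 - 1)/5 = 3/5.

0.600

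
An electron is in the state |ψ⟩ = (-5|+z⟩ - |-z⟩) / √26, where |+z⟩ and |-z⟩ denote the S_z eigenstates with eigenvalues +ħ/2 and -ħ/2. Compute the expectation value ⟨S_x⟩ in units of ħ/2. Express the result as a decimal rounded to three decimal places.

0.385

⟨σ_x⟩ = 2 Re(a* b)/(|a|²+|b|²) with a = -5, b = -1.
a* b = 5, so ⟨σ_x⟩ = 10/26.
⟨S_x⟩ = (ħ/2)·⟨σ_x⟩.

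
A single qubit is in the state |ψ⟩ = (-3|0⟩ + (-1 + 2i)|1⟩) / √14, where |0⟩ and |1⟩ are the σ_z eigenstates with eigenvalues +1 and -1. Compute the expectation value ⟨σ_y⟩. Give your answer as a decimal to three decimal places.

⟨σ_y⟩ = 2 Im(a* b)/(|a|²+|b|²) with a = -3, b = (-1 + 2i).
a* b = (3 - 6i), so ⟨σ_y⟩ = -12/14.

-0.857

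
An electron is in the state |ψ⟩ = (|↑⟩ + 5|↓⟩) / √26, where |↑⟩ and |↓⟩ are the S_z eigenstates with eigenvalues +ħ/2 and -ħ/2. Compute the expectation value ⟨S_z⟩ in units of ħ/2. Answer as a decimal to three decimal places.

-0.923

⟨σ_z⟩ = |a|² - |b|² divided by |a|²+|b|², with a, b the |↑⟩, |↓⟩ amplitudes.
= (1 - 25)/26 = -24/26.
⟨S_z⟩ = (ħ/2)·⟨σ_z⟩.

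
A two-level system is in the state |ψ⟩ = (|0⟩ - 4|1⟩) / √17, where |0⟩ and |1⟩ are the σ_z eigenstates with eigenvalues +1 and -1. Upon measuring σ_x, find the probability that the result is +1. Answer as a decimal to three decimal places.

|+x⟩ = (|0⟩ + |1⟩)/√2, so ⟨+x|ψ⟩ = (-3) / (√2·√17).
P = |-3|² / 34 = 9/34.

0.265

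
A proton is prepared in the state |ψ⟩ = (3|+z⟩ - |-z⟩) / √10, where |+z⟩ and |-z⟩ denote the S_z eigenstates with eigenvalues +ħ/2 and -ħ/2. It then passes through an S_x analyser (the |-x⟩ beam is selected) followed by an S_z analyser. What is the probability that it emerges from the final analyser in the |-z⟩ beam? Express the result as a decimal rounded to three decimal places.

0.400

First analyser (S_x): P(|-x⟩) = |⟨-x|ψ⟩|² = 16/20.
After stage 1 the state is |-x⟩; P(|-z⟩) = |⟨-z|-x⟩|² = 1/2.
Joint probability = 16/20 × 1/2 = 0.400.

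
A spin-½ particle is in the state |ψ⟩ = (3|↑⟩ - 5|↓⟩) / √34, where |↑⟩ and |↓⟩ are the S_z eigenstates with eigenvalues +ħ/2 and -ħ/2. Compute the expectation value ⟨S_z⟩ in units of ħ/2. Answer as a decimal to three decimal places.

⟨σ_z⟩ = |a|² - |b|² divided by |a|²+|b|², with a, b the |↑⟩, |↓⟩ amplitudes.
= (9 - 25)/34 = -16/34.
⟨S_z⟩ = (ħ/2)·⟨σ_z⟩.

-0.471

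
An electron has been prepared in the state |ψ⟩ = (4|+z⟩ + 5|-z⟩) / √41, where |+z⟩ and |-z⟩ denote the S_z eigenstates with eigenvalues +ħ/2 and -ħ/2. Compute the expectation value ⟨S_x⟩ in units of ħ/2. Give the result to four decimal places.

0.9756

⟨σ_x⟩ = 2 Re(a* b)/(|a|²+|b|²) with a = 4, b = 5.
a* b = 20, so ⟨σ_x⟩ = 40/41.
⟨S_x⟩ = (ħ/2)·⟨σ_x⟩.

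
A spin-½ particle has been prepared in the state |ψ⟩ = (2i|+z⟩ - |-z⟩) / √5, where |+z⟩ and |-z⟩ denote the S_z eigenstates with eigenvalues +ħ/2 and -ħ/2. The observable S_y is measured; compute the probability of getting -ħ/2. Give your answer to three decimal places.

|-y⟩ = (|+z⟩ - i|-z⟩)/√2, so ⟨-y|ψ⟩ = (i) / (√2·√5).
P = |i|² / 10 = 1/10.

0.100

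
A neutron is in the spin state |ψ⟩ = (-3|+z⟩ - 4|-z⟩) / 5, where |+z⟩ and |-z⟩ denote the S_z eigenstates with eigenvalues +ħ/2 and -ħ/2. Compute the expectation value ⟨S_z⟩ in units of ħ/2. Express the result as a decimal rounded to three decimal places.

-0.280

⟨σ_z⟩ = |a|² - |b|² divided by |a|²+|b|², with a, b the |+z⟩, |-z⟩ amplitudes.
= (9 - 16)/25 = -7/25.
⟨S_z⟩ = (ħ/2)·⟨σ_z⟩.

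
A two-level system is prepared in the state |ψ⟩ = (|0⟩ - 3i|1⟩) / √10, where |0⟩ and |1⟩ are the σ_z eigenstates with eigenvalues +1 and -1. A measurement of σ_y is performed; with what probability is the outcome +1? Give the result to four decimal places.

0.2000

|+y⟩ = (|0⟩ + i|1⟩)/√2, so ⟨+y|ψ⟩ = (-2) / (√2·√10).
P = |-2|² / 20 = 4/20.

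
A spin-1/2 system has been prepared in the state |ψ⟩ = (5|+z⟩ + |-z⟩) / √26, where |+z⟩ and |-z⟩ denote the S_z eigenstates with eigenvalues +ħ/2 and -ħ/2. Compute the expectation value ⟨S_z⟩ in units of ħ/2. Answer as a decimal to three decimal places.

⟨σ_z⟩ = |a|² - |b|² divided by |a|²+|b|², with a, b the |+z⟩, |-z⟩ amplitudes.
= (25 - 1)/26 = 24/26.
⟨S_z⟩ = (ħ/2)·⟨σ_z⟩.

0.923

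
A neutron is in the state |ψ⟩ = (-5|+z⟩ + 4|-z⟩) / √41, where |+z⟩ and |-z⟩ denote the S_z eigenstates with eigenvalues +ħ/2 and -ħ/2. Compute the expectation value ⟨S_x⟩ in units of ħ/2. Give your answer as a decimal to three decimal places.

⟨σ_x⟩ = 2 Re(a* b)/(|a|²+|b|²) with a = -5, b = 4.
a* b = -20, so ⟨σ_x⟩ = -40/41.
⟨S_x⟩ = (ħ/2)·⟨σ_x⟩.

-0.976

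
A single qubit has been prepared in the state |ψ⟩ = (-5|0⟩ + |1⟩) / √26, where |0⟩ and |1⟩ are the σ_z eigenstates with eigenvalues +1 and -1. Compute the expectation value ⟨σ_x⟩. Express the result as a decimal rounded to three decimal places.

-0.385

⟨σ_x⟩ = 2 Re(a* b)/(|a|²+|b|²) with a = -5, b = 1.
a* b = -5, so ⟨σ_x⟩ = -10/26.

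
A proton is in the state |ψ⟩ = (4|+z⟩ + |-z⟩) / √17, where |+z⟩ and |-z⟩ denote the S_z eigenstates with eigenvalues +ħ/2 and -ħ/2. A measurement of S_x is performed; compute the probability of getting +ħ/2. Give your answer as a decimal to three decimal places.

0.735

|+x⟩ = (|+z⟩ + |-z⟩)/√2, so ⟨+x|ψ⟩ = (5) / (√2·√17).
P = |5|² / 34 = 25/34.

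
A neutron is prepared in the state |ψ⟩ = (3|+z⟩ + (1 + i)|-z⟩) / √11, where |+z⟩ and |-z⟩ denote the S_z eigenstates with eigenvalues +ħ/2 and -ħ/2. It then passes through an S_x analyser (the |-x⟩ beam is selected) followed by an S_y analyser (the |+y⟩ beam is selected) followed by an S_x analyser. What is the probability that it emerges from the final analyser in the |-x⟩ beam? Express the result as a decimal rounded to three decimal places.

0.057

First analyser (S_x): P(|-x⟩) = |⟨-x|ψ⟩|² = 5/22.
After stage 1 the state is |-x⟩; P(|+y⟩) = |⟨+y|-x⟩|² = 1/2.
After stage 2 the state is |+y⟩; P(|-x⟩) = |⟨-x|+y⟩|² = 1/2.
Joint probability = 5/22 × 1/2 × 1/2 = 0.057.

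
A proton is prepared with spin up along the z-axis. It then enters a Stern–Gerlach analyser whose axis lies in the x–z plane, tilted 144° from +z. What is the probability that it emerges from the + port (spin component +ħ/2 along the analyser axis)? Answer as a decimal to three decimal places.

For spin-½, the probability of finding spin-up along an axis at angle θ to the initial spin direction is cos²(θ/2); spin-down is sin²(θ/2).
θ = 144°, so P = cos²(72°) ≈ 0.095.

0.095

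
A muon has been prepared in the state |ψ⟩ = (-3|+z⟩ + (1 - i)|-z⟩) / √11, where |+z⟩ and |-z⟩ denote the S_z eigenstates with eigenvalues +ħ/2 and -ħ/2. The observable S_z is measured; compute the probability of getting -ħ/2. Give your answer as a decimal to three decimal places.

The -ħ/2 outcome corresponds to |-z⟩. Its amplitude in |ψ⟩ is (1 - i)/√11.
P = |1 - i|² / 11 = 2/11.

0.182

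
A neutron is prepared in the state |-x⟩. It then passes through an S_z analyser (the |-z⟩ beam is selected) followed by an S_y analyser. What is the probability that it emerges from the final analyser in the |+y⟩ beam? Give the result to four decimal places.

0.2500

First analyser (S_z): from |-x⟩, P(|-z⟩) = 1/2.
After stage 1 the state is |-z⟩; P(|+y⟩) = |⟨+y|-z⟩|² = 1/2.
Joint probability = 1/2 × 1/2 = 0.2500.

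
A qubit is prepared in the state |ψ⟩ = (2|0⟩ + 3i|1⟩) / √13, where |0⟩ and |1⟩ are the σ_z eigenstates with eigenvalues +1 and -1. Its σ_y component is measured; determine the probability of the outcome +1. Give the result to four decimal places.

|+y⟩ = (|0⟩ + i|1⟩)/√2, so ⟨+y|ψ⟩ = (5) / (√2·√13).
P = |5|² / 26 = 25/26.

0.9615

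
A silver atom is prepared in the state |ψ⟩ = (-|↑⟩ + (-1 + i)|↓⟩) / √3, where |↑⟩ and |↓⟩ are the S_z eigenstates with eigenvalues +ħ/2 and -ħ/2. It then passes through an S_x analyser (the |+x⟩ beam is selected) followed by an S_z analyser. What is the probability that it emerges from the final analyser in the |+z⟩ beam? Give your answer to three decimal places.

0.417

First analyser (S_x): P(|+x⟩) = |⟨+x|ψ⟩|² = 5/6.
After stage 1 the state is |+x⟩; P(|+z⟩) = |⟨+z|+x⟩|² = 1/2.
Joint probability = 5/6 × 1/2 = 0.417.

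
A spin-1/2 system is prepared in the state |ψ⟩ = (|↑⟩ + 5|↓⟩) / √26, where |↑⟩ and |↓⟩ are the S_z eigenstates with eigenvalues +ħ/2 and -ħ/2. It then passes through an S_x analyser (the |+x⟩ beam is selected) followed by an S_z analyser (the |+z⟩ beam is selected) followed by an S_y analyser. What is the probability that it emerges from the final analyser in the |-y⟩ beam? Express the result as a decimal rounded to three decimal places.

First analyser (S_x): P(|+x⟩) = |⟨+x|ψ⟩|² = 36/52.
After stage 1 the state is |+x⟩; P(|+z⟩) = |⟨+z|+x⟩|² = 1/2.
After stage 2 the state is |+z⟩; P(|-y⟩) = |⟨-y|+z⟩|² = 1/2.
Joint probability = 36/52 × 1/2 × 1/2 = 0.173.

0.173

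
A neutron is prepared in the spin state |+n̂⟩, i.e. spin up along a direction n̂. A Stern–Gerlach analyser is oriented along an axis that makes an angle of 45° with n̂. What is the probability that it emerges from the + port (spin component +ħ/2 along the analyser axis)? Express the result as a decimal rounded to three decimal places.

For spin-½, the probability of finding spin-up along an axis at angle θ to the initial spin direction is cos²(θ/2); spin-down is sin²(θ/2).
θ = 45°, so P = cos²(22.5°) ≈ 0.854.

0.854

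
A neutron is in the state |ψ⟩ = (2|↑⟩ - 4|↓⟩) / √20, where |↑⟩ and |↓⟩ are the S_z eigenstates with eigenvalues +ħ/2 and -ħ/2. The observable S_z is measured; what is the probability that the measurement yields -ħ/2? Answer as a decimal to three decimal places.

The -ħ/2 outcome corresponds to |↓⟩. Its amplitude in |ψ⟩ is -4/√20.
P = |-4|² / 20 = 16/20.

0.800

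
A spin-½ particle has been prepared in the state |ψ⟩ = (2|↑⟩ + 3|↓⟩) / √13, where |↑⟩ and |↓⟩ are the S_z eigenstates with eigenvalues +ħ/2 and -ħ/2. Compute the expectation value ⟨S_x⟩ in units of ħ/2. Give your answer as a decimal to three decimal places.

0.923

⟨σ_x⟩ = 2 Re(a* b)/(|a|²+|b|²) with a = 2, b = 3.
a* b = 6, so ⟨σ_x⟩ = 12/13.
⟨S_x⟩ = (ħ/2)·⟨σ_x⟩.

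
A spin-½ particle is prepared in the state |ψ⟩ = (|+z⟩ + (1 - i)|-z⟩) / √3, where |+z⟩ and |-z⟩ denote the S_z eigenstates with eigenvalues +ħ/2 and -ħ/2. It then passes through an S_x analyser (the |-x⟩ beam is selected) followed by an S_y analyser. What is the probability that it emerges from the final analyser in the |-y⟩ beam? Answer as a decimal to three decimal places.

0.083

First analyser (S_x): P(|-x⟩) = |⟨-x|ψ⟩|² = 1/6.
After stage 1 the state is |-x⟩; P(|-y⟩) = |⟨-y|-x⟩|² = 1/2.
Joint probability = 1/6 × 1/2 = 0.083.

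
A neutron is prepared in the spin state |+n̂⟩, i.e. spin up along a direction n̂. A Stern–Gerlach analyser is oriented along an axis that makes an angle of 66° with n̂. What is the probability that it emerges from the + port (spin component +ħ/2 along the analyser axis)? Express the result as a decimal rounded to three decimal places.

0.703

For spin-½, the probability of finding spin-up along an axis at angle θ to the initial spin direction is cos²(θ/2); spin-down is sin²(θ/2).
θ = 66°, so P = cos²(33°) ≈ 0.703.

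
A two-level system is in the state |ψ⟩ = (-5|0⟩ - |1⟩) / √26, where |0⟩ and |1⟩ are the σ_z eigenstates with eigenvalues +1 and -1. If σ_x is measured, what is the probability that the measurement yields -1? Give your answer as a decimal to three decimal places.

|-x⟩ = (|0⟩ - |1⟩)/√2, so ⟨-x|ψ⟩ = (-4) / (√2·√26).
P = |-4|² / 52 = 16/52.

0.308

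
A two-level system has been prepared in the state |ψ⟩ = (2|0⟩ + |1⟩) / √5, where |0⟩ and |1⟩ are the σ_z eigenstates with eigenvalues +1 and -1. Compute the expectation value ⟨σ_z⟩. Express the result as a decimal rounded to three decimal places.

⟨σ_z⟩ = |a|² - |b|² divided by |a|²+|b|², with a, b the |0⟩, |1⟩ amplitudes.
= (4 - 1)/5 = 3/5.

0.600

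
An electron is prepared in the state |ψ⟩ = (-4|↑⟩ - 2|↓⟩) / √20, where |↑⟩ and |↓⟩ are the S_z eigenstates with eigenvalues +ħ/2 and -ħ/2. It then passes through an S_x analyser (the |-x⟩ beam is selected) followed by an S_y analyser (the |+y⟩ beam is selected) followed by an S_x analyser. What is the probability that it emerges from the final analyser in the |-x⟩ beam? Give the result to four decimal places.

0.0250

First analyser (S_x): P(|-x⟩) = |⟨-x|ψ⟩|² = 4/40.
After stage 1 the state is |-x⟩; P(|+y⟩) = |⟨+y|-x⟩|² = 1/2.
After stage 2 the state is |+y⟩; P(|-x⟩) = |⟨-x|+y⟩|² = 1/2.
Joint probability = 4/40 × 1/2 × 1/2 = 0.0250.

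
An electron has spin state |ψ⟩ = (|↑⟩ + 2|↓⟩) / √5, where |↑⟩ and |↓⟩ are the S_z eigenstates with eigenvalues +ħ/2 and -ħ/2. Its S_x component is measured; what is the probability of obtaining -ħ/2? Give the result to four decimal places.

|-x⟩ = (|↑⟩ - |↓⟩)/√2, so ⟨-x|ψ⟩ = (-1) / (√2·√5).
P = |-1|² / 10 = 1/10.

0.1000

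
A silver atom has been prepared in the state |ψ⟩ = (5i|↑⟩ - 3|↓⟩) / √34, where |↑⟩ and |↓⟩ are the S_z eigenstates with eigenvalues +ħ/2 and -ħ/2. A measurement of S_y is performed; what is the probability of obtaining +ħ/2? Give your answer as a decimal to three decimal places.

|+y⟩ = (|↑⟩ + i|↓⟩)/√2, so ⟨+y|ψ⟩ = (8i) / (√2·√34).
P = |8i|² / 68 = 64/68.

0.941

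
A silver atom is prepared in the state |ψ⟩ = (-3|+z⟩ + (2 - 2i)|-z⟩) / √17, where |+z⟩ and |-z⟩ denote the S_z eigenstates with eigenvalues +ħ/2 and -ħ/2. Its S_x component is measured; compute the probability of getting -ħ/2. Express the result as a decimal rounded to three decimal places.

0.853

|-x⟩ = (|+z⟩ - |-z⟩)/√2, so ⟨-x|ψ⟩ = (-5 + 2i) / (√2·√17).
P = |-5 + 2i|² / 34 = 29/34.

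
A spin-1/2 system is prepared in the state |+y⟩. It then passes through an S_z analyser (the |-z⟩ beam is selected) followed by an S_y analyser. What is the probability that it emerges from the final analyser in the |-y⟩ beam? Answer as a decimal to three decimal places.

First analyser (S_z): from |+y⟩, P(|-z⟩) = 1/2.
After stage 1 the state is |-z⟩; P(|-y⟩) = |⟨-y|-z⟩|² = 1/2.
Joint probability = 1/2 × 1/2 = 0.250.

0.250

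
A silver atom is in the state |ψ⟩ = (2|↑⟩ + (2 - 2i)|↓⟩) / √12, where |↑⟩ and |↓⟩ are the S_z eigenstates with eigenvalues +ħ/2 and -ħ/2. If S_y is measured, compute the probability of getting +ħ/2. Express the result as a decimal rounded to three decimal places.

|+y⟩ = (|↑⟩ + i|↓⟩)/√2, so ⟨+y|ψ⟩ = (-2i) / (√2·√12).
P = |-2i|² / 24 = 4/24.

0.167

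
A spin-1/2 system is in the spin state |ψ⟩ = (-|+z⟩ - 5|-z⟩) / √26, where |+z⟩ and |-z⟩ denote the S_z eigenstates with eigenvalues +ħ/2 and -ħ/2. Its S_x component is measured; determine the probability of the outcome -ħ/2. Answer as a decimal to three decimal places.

|-x⟩ = (|+z⟩ - |-z⟩)/√2, so ⟨-x|ψ⟩ = (4) / (√2·√26).
P = |4|² / 52 = 16/52.

0.308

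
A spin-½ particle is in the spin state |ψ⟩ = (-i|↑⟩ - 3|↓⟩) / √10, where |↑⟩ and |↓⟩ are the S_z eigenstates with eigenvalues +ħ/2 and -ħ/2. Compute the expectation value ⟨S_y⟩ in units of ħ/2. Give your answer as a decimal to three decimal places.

-0.600

⟨σ_y⟩ = 2 Im(a* b)/(|a|²+|b|²) with a = -i, b = -3.
a* b = -3i, so ⟨σ_y⟩ = -6/10.
⟨S_y⟩ = (ħ/2)·⟨σ_y⟩.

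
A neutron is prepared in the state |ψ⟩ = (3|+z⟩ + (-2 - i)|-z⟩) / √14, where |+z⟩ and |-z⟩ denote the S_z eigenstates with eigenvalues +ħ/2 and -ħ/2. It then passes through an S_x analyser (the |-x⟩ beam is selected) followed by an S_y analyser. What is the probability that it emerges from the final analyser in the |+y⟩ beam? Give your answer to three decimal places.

0.464

First analyser (S_x): P(|-x⟩) = |⟨-x|ψ⟩|² = 26/28.
After stage 1 the state is |-x⟩; P(|+y⟩) = |⟨+y|-x⟩|² = 1/2.
Joint probability = 26/28 × 1/2 = 0.464.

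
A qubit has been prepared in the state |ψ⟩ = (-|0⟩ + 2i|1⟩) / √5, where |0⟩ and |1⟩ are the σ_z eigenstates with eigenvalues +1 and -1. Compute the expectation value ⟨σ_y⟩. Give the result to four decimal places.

-0.8000

⟨σ_y⟩ = 2 Im(a* b)/(|a|²+|b|²) with a = -1, b = 2i.
a* b = -2i, so ⟨σ_y⟩ = -4/5.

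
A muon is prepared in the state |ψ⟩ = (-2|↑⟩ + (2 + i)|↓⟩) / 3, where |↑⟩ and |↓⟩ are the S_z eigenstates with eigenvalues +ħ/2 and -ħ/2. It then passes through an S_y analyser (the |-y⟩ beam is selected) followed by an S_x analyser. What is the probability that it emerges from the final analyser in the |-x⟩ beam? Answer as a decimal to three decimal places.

0.361

First analyser (S_y): P(|-y⟩) = |⟨-y|ψ⟩|² = 13/18.
After stage 1 the state is |-y⟩; P(|-x⟩) = |⟨-x|-y⟩|² = 1/2.
Joint probability = 13/18 × 1/2 = 0.361.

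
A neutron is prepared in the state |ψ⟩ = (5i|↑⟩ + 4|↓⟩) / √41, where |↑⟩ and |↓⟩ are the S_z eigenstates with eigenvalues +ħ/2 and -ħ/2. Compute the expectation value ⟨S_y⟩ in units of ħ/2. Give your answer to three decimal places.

⟨σ_y⟩ = 2 Im(a* b)/(|a|²+|b|²) with a = 5i, b = 4.
a* b = -20i, so ⟨σ_y⟩ = -40/41.
⟨S_y⟩ = (ħ/2)·⟨σ_y⟩.

-0.976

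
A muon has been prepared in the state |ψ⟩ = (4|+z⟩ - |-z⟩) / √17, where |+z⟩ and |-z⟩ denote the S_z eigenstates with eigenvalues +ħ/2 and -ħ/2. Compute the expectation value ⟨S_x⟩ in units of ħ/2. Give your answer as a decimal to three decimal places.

⟨σ_x⟩ = 2 Re(a* b)/(|a|²+|b|²) with a = 4, b = -1.
a* b = -4, so ⟨σ_x⟩ = -8/17.
⟨S_x⟩ = (ħ/2)·⟨σ_x⟩.

-0.471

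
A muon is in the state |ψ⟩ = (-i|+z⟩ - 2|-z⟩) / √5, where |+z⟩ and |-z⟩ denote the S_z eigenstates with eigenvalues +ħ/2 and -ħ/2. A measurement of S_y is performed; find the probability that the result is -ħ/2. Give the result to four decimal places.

0.9000

|-y⟩ = (|+z⟩ - i|-z⟩)/√2, so ⟨-y|ψ⟩ = (-3i) / (√2·√5).
P = |-3i|² / 10 = 9/10.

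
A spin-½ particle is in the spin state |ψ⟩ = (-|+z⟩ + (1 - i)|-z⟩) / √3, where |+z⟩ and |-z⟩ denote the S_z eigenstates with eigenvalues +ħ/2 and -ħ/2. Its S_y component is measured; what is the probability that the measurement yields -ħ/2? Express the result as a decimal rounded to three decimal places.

|-y⟩ = (|+z⟩ - i|-z⟩)/√2, so ⟨-y|ψ⟩ = (i) / (√2·√3).
P = |i|² / 6 = 1/6.

0.167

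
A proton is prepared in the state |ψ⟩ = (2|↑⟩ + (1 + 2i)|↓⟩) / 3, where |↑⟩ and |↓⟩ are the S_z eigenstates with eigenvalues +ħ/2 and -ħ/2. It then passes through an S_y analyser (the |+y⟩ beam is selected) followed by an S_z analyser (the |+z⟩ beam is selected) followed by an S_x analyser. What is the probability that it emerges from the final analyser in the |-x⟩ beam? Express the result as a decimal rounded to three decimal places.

First analyser (S_y): P(|+y⟩) = |⟨+y|ψ⟩|² = 17/18.
After stage 1 the state is |+y⟩; P(|+z⟩) = |⟨+z|+y⟩|² = 1/2.
After stage 2 the state is |+z⟩; P(|-x⟩) = |⟨-x|+z⟩|² = 1/2.
Joint probability = 17/18 × 1/2 × 1/2 = 0.236.

0.236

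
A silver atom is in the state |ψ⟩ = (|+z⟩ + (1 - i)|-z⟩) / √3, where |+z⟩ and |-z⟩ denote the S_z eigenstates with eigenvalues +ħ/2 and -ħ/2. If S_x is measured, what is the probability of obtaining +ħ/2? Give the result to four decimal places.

0.8333

|+x⟩ = (|+z⟩ + |-z⟩)/√2, so ⟨+x|ψ⟩ = (2 - i) / (√2·√3).
P = |2 - i|² / 6 = 5/6.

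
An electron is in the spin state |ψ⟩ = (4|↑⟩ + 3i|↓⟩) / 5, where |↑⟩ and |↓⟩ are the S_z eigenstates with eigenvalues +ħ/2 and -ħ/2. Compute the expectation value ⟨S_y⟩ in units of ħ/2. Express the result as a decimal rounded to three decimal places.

⟨σ_y⟩ = 2 Im(a* b)/(|a|²+|b|²) with a = 4, b = 3i.
a* b = 12i, so ⟨σ_y⟩ = 24/25.
⟨S_y⟩ = (ħ/2)·⟨σ_y⟩.

0.960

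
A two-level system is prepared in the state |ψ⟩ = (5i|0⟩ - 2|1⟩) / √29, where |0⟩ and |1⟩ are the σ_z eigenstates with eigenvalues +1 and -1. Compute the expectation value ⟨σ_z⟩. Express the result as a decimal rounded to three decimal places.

0.724

⟨σ_z⟩ = |a|² - |b|² divided by |a|²+|b|², with a, b the |0⟩, |1⟩ amplitudes.
= (25 - 4)/29 = 21/29.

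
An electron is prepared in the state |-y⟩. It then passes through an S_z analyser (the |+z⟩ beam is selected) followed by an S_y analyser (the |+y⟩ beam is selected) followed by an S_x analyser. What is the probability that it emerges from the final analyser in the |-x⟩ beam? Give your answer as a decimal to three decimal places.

0.125

First analyser (S_z): from |-y⟩, P(|+z⟩) = 1/2.
After stage 1 the state is |+z⟩; P(|+y⟩) = |⟨+y|+z⟩|² = 1/2.
After stage 2 the state is |+y⟩; P(|-x⟩) = |⟨-x|+y⟩|² = 1/2.
Joint probability = 1/2 × 1/2 × 1/2 = 0.125.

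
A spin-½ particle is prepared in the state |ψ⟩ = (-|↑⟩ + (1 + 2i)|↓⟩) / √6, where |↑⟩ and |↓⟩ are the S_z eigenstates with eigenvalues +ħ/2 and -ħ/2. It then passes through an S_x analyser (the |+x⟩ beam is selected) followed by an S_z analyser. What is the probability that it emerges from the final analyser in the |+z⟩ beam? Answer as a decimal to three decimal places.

0.167

First analyser (S_x): P(|+x⟩) = |⟨+x|ψ⟩|² = 4/12.
After stage 1 the state is |+x⟩; P(|+z⟩) = |⟨+z|+x⟩|² = 1/2.
Joint probability = 4/12 × 1/2 = 0.167.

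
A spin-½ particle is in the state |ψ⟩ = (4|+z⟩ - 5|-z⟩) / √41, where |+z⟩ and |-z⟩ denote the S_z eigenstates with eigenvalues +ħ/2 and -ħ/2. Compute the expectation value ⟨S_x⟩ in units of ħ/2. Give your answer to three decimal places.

-0.976

⟨σ_x⟩ = 2 Re(a* b)/(|a|²+|b|²) with a = 4, b = -5.
a* b = -20, so ⟨σ_x⟩ = -40/41.
⟨S_x⟩ = (ħ/2)·⟨σ_x⟩.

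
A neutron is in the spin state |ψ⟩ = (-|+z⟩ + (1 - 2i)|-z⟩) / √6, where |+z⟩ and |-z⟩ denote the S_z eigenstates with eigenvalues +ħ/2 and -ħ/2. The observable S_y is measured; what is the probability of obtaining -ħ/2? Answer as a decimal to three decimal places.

0.167

|-y⟩ = (|+z⟩ - i|-z⟩)/√2, so ⟨-y|ψ⟩ = (1 + i) / (√2·√6).
P = |1 + i|² / 12 = 2/12.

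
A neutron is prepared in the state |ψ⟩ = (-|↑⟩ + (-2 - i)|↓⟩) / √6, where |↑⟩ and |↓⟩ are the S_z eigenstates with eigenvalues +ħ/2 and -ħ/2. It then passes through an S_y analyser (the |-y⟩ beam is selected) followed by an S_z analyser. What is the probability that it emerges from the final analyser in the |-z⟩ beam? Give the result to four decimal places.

First analyser (S_y): P(|-y⟩) = |⟨-y|ψ⟩|² = 4/12.
After stage 1 the state is |-y⟩; P(|-z⟩) = |⟨-z|-y⟩|² = 1/2.
Joint probability = 4/12 × 1/2 = 0.1667.

0.1667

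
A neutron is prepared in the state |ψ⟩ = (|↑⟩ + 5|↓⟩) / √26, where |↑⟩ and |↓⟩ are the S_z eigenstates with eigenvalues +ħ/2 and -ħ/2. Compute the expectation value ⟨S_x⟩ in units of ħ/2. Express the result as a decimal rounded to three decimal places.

⟨σ_x⟩ = 2 Re(a* b)/(|a|²+|b|²) with a = 1, b = 5.
a* b = 5, so ⟨σ_x⟩ = 10/26.
⟨S_x⟩ = (ħ/2)·⟨σ_x⟩.

0.385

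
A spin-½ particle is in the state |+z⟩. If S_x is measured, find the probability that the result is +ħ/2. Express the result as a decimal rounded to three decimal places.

In the S_z basis, |+z⟩ = |↑⟩ and |+x⟩ = (|↑⟩ + |↓⟩)/√2.
|⟨+x|+z⟩|² = 1/2.

0.500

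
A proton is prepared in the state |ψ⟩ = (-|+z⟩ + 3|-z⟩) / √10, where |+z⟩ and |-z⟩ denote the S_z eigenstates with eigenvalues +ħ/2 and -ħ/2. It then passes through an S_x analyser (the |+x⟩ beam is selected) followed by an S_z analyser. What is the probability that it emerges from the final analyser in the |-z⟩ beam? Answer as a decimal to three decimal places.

First analyser (S_x): P(|+x⟩) = |⟨+x|ψ⟩|² = 4/20.
After stage 1 the state is |+x⟩; P(|-z⟩) = |⟨-z|+x⟩|² = 1/2.
Joint probability = 4/20 × 1/2 = 0.100.

0.100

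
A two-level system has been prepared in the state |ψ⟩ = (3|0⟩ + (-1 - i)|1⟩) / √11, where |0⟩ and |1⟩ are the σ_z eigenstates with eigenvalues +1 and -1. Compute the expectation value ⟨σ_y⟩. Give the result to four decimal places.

⟨σ_y⟩ = 2 Im(a* b)/(|a|²+|b|²) with a = 3, b = (-1 - i).
a* b = (-3 - 3i), so ⟨σ_y⟩ = -6/11.

-0.5455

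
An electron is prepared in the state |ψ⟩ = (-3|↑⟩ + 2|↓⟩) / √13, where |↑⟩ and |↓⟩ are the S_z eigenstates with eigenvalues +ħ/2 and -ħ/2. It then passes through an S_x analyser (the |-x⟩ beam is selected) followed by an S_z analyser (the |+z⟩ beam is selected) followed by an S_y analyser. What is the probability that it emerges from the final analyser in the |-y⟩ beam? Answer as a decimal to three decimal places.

First analyser (S_x): P(|-x⟩) = |⟨-x|ψ⟩|² = 25/26.
After stage 1 the state is |-x⟩; P(|+z⟩) = |⟨+z|-x⟩|² = 1/2.
After stage 2 the state is |+z⟩; P(|-y⟩) = |⟨-y|+z⟩|² = 1/2.
Joint probability = 25/26 × 1/2 × 1/2 = 0.240.

0.240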